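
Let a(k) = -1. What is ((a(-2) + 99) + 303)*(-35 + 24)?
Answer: -4411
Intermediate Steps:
((a(-2) + 99) + 303)*(-35 + 24) = ((-1 + 99) + 303)*(-35 + 24) = (98 + 303)*(-11) = 401*(-11) = -4411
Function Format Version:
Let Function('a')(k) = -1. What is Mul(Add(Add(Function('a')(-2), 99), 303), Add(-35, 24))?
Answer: -4411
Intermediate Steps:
Mul(Add(Add(Function('a')(-2), 99), 303), Add(-35, 24)) = Mul(Add(Add(-1, 99), 303), Add(-35, 24)) = Mul(Add(98, 303), -11) = Mul(401, -11) = -4411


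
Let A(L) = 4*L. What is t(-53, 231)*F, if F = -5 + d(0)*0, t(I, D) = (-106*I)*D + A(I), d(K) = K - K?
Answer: -6487730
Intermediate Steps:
d(K) = 0
t(I, D) = 4*I - 106*D*I (t(I, D) = (-106*I)*D + 4*I = -106*D*I + 4*I = 4*I - 106*D*I)
F = -5 (F = -5 + 0*0 = -5 + 0 = -5)
t(-53, 231)*F = (2*(-53)*(2 - 53*231))*(-5) = (2*(-53)*(2 - 12243))*(-5) = (2*(-53)*(-12241))*(-5) = 1297546*(-5) = -6487730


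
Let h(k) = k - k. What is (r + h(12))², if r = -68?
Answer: 4624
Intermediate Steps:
h(k) = 0
(r + h(12))² = (-68 + 0)² = (-68)² = 4624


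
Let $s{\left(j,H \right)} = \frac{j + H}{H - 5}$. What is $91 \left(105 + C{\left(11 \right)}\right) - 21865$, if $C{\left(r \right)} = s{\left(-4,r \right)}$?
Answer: $- \frac{73223}{6} \approx -12204.0$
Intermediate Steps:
$s{\left(j,H \right)} = \frac{H + j}{-5 + H}$
$C{\left(r \right)} = \frac{-4 + r}{-5 + r}$ ($C{\left(r \right)} = \frac{r - 4}{-5 + r} = \frac{-4 + r}{-5 + r}$)
$91 \left(105 + C{\left(11 \right)}\right) - 21865 = 91 \left(105 + \frac{-4 + 11}{-5 + 11}\right) - 21865 = 91 \left(105 + \frac{1}{6} \cdot 7\right) - 21865 = 91 \left(105 + \frac{7}{6}\right) - 21865 = 91 \cdot \frac{637}{6} - 21865 = \frac{57967}{6} - 21865 = - \frac{73223}{6}$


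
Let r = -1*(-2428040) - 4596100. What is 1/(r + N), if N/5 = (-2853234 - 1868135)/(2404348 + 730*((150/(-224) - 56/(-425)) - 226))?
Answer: -10657522661/23106260948989860 ≈ -4.6124e-7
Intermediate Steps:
N = -112368582200/10657522661 (N = 5*((-2853234 - 1868135)/(2404348 + 730*((150/(-224) - 56/(-425)) - 226))) = 5*(-4721369/(2404348 + 730*((150*(-1/224) - 56*(-1/425)) - 226))) = 5*(-4721369/(2404348 + 730*((-75/112 + 56/425) - 226))) = 5*(-4721369/(2404348 + 730*(-25603/47600 - 226))) = 5*(-4721369/(2404348 + 730*(-10783203/47600))) = 5*(-4721369/(2404348 - 787173819/4760)) = 5*(-4721369/10657522661/4760) = 5*(-4721369*4760/10657522661) = 5*(-22473716440/10657522661) = -112368582200/10657522661 ≈ -10.544)
r = -2168060 (r = 2428040 - 4596100 = -2168060)
1/(r + N) = 1/(-2168060 - 112368582200/10657522661) = 1/(-23106260948989860/10657522661) = -10657522661/23106260948989860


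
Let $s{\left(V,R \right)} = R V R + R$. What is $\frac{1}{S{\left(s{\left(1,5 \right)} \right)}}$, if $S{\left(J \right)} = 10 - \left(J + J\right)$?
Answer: $- \frac{1}{50} \approx -0.02$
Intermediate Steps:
$s{\left(V,R \right)} = R + V R^{2}$ ($s{\left(V,R \right)} = V R^{2} + R = R + V R^{2}$)
$S{\left(J \right)} = 10 - 2 J$
$\frac{1}{S{\left(s{\left(1,5 \right)} \right)}} = \frac{1}{10 - 2 \cdot 5 \left(1 + 5 \cdot 1\right)} = \frac{1}{10 - 2 \cdot 5 \left(1 + 5\right)} = \frac{1}{10 - 2 \cdot 5 \cdot 6} = \frac{1}{10 - 60} = \frac{1}{-50} = - \frac{1}{50}$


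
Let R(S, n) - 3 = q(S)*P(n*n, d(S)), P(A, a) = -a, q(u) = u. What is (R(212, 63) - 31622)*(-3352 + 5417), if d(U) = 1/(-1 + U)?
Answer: -13777310365/211 ≈ -6.5295e+7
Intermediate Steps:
R(S, n) = 3 - S/(-1 + S) (R(S, n) = 3 + S*(-1/(-1 + S)) = 3 - S/(-1 + S))
(R(212, 63) - 31622)*(-3352 + 5417) = ((-3 + 2*212)/(-1 + 212) - 31622)*(-3352 + 5417) = ((-3 + 424)/211 - 31622)*2065 = ((1/211)*421 - 31622)*2065 = (421/211 - 31622)*2065 = -6671821/211*2065 = -13777310365/211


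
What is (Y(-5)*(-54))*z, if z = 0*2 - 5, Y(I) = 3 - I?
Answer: 2160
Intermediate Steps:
z = -5 (z = 0 - 5 = -5)
(Y(-5)*(-54))*z = ((3 - 1*(-5))*(-54))*(-5) = ((3 + 5)*(-54))*(-5) = (8*(-54))*(-5) = -432*(-5) = 2160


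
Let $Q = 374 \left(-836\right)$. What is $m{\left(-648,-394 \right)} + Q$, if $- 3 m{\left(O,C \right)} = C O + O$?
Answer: $-397552$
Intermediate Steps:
$Q = -312664$
$m{\left(O,C \right)} = - \frac{O}{3} - \frac{C O}{3}$ ($m{\left(O,C \right)} = - \frac{C O + O}{3} = - \frac{O + C O}{3} = - \frac{O}{3} - \frac{C O}{3}$)
$m{\left(-648,-394 \right)} + Q = \left(- \frac{1}{3}\right) \left(-648\right) \left(1 - 394\right) - 312664 = \left(- \frac{1}{3}\right) \left(-648\right) \left(-393\right) - 312664 = -84888 - 312664 = -397552$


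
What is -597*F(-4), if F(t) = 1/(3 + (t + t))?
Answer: 597/5 ≈ 119.40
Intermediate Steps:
F(t) = 1/(3 + 2*t)
-597*F(-4) = -597/(3 + 2*(-4)) = -597/(3 - 8) = -597/(-5) = -597*(-⅕) = 597/5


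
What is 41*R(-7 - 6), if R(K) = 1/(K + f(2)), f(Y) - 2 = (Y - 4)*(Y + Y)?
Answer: -41/19 ≈ -2.1579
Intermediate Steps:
f(Y) = 2 + 2*Y*(-4 + Y) (f(Y) = 2 + (Y - 4)*(Y + Y) = 2 + (-4 + Y)*(2*Y) = 2 + 2*Y*(-4 + Y))
R(K) = 1/(-6 + K) (R(K) = 1/(K + (2 - 8*2 + 2*2**2)) = 1/(K + (2 - 16 + 2*4)) = 1/(K + (2 - 16 + 8)) = 1/(K - 6) = 1/(-6 + K))
41*R(-7 - 6) = 41/(-6 + (-7 - 6)) = 41/(-6 - 13) = 41/(-19) = 41*(-1/19) = -41/19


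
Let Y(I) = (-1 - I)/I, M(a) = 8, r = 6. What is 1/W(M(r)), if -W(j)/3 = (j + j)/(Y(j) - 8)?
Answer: 73/384 ≈ 0.19010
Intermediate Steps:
Y(I) = (-1 - I)/I
W(j) = -6*j/(-8 + (-1 - j)/j) (W(j) = -3*(j + j)/((-1 - j)/j - 8) = -3*2*j/(-8 + (-1 - j)/j) = -6*j/(-8 + (-1 - j)/j))
1/W(M(r)) = 1/(6*8**2/(1 + 9*8)) = 1/(6*64/(1 + 72)) = 1/(6*64/73) = 1/(6*64*(1/73)) = 1/(384/73) = 73/384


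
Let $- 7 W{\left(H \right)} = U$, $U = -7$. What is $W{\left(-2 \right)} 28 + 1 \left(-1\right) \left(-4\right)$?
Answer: $32$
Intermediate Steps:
$W{\left(H \right)} = 1$ ($W{\left(H \right)} = \left(- \frac{1}{7}\right) \left(-7\right) = 1$)
$W{\left(-2 \right)} 28 + 1 \left(-1\right) \left(-4\right) = 1 \cdot 28 + 1 \left(-1\right) \left(-4\right) = 28 - -4 = 28 + 4 = 32$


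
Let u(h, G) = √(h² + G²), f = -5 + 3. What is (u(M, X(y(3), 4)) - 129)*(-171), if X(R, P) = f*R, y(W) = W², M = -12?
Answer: 22059 - 1026*√13 ≈ 18360.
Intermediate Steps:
f = -2
X(R, P) = -2*R
u(h, G) = √(G² + h²)
(u(M, X(y(3), 4)) - 129)*(-171) = (√((-2*3²)² + (-12)²) - 129)*(-171) = (√((-2*9)² + 144) - 129)*(-171) = (√((-18)² + 144) - 129)*(-171) = (√(324 + 144) - 129)*(-171) = (√468 - 129)*(-171) = (6*√13 - 129)*(-171) = (-129 + 6*√13)*(-171) = 22059 - 1026*√13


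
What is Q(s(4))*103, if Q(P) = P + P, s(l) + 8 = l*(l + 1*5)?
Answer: 5768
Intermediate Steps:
s(l) = -8 + l*(5 + l) (s(l) = -8 + l*(l + 1*5) = -8 + l*(l + 5) = -8 + l*(5 + l))
Q(P) = 2*P
Q(s(4))*103 = (2*(-8 + 4² + 5*4))*103 = (2*(-8 + 16 + 20))*103 = (2*28)*103 = 56*103 = 5768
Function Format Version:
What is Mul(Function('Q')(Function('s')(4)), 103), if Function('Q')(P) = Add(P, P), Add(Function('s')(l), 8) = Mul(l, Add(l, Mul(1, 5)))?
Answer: 5768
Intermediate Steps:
Function('s')(l) = Add(-8, Mul(l, Add(5, l))) (Function('s')(l) = Add(-8, Mul(l, Add(l, Mul(1, 5)))) = Add(-8, Mul(l, Add(l, 5))) = Add(-8, Mul(l, Add(5, l))))
Function('Q')(P) = Mul(2, P)
Mul(Function('Q')(Function('s')(4)), 103) = Mul(Mul(2, Add(-8, Pow(4, 2), Mul(5, 4))), 103) = Mul(Mul(2, Add(-8, 16, 20)), 103) = Mul(Mul(2, 28), 103) = Mul(56, 103) = 5768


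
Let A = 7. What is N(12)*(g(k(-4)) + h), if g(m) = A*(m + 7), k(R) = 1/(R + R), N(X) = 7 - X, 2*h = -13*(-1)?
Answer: -2185/8 ≈ -273.13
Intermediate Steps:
h = 13/2 (h = (-13*(-1))/2 = (1/2)*13 = 13/2 ≈ 6.5000)
k(R) = 1/(2*R)
g(m) = 49 + 7*m (g(m) = 7*(m + 7) = 7*(7 + m) = 49 + 7*m)
N(12)*(g(k(-4)) + h) = (7 - 1*12)*((49 + 7*((1/2)/(-4))) + 13/2) = (7 - 12)*((49 + 7*((1/2)*(-1/4))) + 13/2) = -5*((49 + 7*(-1/8)) + 13/2) = -5*((49 - 7/8) + 13/2) = -5*(385/8 + 13/2) = -5*437/8 = -2185/8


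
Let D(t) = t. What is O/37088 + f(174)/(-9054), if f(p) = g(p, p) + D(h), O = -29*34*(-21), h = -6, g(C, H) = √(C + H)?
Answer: 15641221/27982896 - √87/4527 ≈ 0.55690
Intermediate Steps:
O = 20706 (O = -986*(-21) = 20706)
f(p) = -6 + √2*√p (f(p) = √(p + p) - 6 = √(2*p) - 6 = √2*√p - 6 = -6 + √2*√p)
O/37088 + f(174)/(-9054) = 20706/37088 + (-6 + √2*√174)/(-9054) = 20706*(1/37088) + (-6 + 2*√87)*(-1/9054) = 10353/18544 + (1/1509 - √87/4527) = 15641221/27982896 - √87/4527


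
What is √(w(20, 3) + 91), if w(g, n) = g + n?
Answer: √114 ≈ 10.677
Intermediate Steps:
√(w(20, 3) + 91) = √((20 + 3) + 91) = √(23 + 91) = √114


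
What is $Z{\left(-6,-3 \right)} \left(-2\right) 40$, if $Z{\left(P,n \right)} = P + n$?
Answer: $720$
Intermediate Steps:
$Z{\left(-6,-3 \right)} \left(-2\right) 40 = \left(-6 - 3\right) \left(-2\right) 40 = \left(-9\right) \left(-2\right) 40 = 18 \cdot 40 = 720$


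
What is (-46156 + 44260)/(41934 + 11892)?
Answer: -316/8971 ≈ -0.035225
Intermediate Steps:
(-46156 + 44260)/(41934 + 11892) = -1896/53826 = -1896*1/53826 = -316/8971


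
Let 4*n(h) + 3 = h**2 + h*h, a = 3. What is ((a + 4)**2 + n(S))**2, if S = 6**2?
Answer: 7756225/16 ≈ 4.8476e+5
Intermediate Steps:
S = 36
n(h) = -3/4 + h**2/2 (n(h) = -3/4 + (h**2 + h*h)/4 = -3/4 + (h**2 + h**2)/4 = -3/4 + (2*h**2)/4 = -3/4 + h**2/2)
((a + 4)**2 + n(S))**2 = ((3 + 4)**2 + (-3/4 + (1/2)*36**2))**2 = (7**2 + (-3/4 + (1/2)*1296))**2 = (49 + (-3/4 + 648))**2 = (49 + 2589/4)**2 = (2785/4)**2 = 7756225/16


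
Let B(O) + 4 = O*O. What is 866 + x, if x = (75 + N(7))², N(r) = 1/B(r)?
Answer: 13151026/2025 ≈ 6494.3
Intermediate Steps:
B(O) = -4 + O² (B(O) = -4 + O*O = -4 + O²)
N(r) = 1/(-4 + r²)
x = 11397376/2025 (x = (75 + 1/(-4 + 7²))² = (75 + 1/(-4 + 49))² = (75 + 1/45)² = (3376/45)² = 11397376/2025 ≈ 5628.3)
866 + x = 866 + 11397376/2025 = 13151026/2025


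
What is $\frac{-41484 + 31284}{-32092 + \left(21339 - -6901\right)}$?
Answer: $\frac{850}{321} \approx 2.648$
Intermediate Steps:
$\frac{-41484 + 31284}{-32092 + \left(21339 - -6901\right)} = - \frac{10200}{-32092 + \left(21339 + 6901\right)} = - \frac{10200}{-32092 + 28240} = - \frac{10200}{-3852} = \left(-10200\right) \left(- \frac{1}{3852}\right) = \frac{850}{321}$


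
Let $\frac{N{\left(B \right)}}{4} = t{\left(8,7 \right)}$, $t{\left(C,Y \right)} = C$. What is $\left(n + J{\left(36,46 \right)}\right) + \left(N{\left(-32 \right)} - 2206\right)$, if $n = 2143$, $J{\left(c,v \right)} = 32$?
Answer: $1$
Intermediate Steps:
$N{\left(B \right)} = 32$ ($N{\left(B \right)} = 4 \cdot 8 = 32$)
$\left(n + J{\left(36,46 \right)}\right) + \left(N{\left(-32 \right)} - 2206\right) = \left(2143 + 32\right) + \left(32 - 2206\right) = 2175 - 2174 = 1$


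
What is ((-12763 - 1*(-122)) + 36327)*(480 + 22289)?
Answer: 539306534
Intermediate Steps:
((-12763 - 1*(-122)) + 36327)*(480 + 22289) = ((-12763 + 122) + 36327)*22769 = (-12641 + 36327)*22769 = 23686*22769 = 539306534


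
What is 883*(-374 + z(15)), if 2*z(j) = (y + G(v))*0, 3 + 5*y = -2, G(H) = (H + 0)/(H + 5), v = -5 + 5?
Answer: -330242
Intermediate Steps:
v = 0
G(H) = H/(5 + H)
y = -1 (y = -⅗ + (⅕)*(-2) = -⅗ - ⅖ = -1)
z(j) = 0 (z(j) = ((-1 + 0/(5 + 0))*0)/2 = ((-1 + 0/5)*0)/2 = ((-1 + 0*(⅕))*0)/2 = ((-1 + 0)*0)/2 = (-1*0)/2 = (½)*0 = 0)
883*(-374 + z(15)) = 883*(-374 + 0) = 883*(-374) = -330242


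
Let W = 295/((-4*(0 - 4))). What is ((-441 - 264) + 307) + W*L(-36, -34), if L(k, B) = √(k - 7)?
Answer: -398 + 295*I*√43/16 ≈ -398.0 + 120.9*I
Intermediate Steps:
L(k, B) = √(-7 + k)
W = 295/16 (W = 295/((-4*(-4))) = 295/16 ≈ 18.438)
((-441 - 264) + 307) + W*L(-36, -34) = ((-441 - 264) + 307) + 295*√(-7 - 36)/16 = (-705 + 307) + 295*√(-43)/16 = -398 + 295*(I*√43)/16 = -398 + 295*I*√43/16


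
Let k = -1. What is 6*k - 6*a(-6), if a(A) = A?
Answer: 30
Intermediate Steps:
6*k - 6*a(-6) = 6*(-1) - 6*(-6) = -6 + 36 = 30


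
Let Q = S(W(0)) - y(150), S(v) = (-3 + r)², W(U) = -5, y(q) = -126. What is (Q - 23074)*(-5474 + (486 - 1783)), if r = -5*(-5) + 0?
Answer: 152103744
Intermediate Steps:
r = 25 (r = 25 + 0 = 25)
S(v) = 484 (S(v) = (-3 + 25)² = 22² = 484)
Q = 610 (Q = 484 - 1*(-126) = 484 + 126 = 610)
(Q - 23074)*(-5474 + (486 - 1783)) = (610 - 23074)*(-5474 + (486 - 1783)) = -22464*(-5474 - 1297) = -22464*(-6771) = 152103744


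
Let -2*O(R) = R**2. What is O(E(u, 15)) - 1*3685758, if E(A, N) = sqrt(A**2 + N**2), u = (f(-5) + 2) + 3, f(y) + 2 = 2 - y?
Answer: -7371841/2 ≈ -3.6859e+6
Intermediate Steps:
f(y) = -y (f(y) = -2 + (2 - y) = -y)
u = 10 (u = (-1*(-5) + 2) + 3 = (5 + 2) + 3 = 7 + 3 = 10)
O(R) = -R**2/2
O(E(u, 15)) - 1*3685758 = -(sqrt(10**2 + 15**2))**2/2 - 1*3685758 = -(sqrt(100 + 225))**2/2 - 3685758 = -(sqrt(325))**2/2 - 3685758 = -(5*sqrt(13))**2/2 - 3685758 = -1/2*325 - 3685758 = -325/2 - 3685758 = -7371841/2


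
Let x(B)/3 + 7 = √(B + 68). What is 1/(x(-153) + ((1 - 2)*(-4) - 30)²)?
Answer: 131/85958 - 3*I*√85/429790 ≈ 0.001524 - 6.4354e-5*I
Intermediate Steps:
x(B) = -21 + 3*√(68 + B) (x(B) = -21 + 3*√(B + 68) = -21 + 3*√(68 + B))
1/(x(-153) + ((1 - 2)*(-4) - 30)²) = 1/((-21 + 3*√(68 - 153)) + ((1 - 2)*(-4) - 30)²) = 1/((-21 + 3*√(-85)) + (-1*(-4) - 30)²) = 1/((-21 + 3*(I*√85)) + (4 - 30)²) = 1/((-21 + 3*I*√85) + (-26)²) = 1/((-21 + 3*I*√85) + 676) = 1/(655 + 3*I*√85)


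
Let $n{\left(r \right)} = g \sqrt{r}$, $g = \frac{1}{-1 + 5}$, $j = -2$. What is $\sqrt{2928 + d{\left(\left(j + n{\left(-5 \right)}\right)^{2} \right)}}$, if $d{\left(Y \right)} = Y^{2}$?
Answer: $\frac{\sqrt{751769 - 1888 i \sqrt{5}}}{16} \approx 54.191 - 0.15216 i$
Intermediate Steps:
$g = \frac{1}{4} \approx 0.25$
$n{\left(r \right)} = \frac{\sqrt{r}}{4}$
$\sqrt{2928 + d{\left(\left(j + n{\left(-5 \right)}\right)^{2} \right)}} = \sqrt{2928 + \left(\left(-2 + \frac{\sqrt{-5}}{4}\right)^{2}\right)^{2}} = \sqrt{2928 + \left(\left(-2 + \frac{i \sqrt{5}}{4}\right)^{2}\right)^{2}} = \sqrt{2928 + \left(-2 + \frac{i \sqrt{5}}{4}\right)^{4}}$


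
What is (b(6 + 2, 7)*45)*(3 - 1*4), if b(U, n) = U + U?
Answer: -720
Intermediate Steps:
b(U, n) = 2*U
(b(6 + 2, 7)*45)*(3 - 1*4) = ((2*(6 + 2))*45)*(3 - 1*4) = ((2*8)*45)*(3 - 4) = (16*45)*(-1) = 720*(-1) = -720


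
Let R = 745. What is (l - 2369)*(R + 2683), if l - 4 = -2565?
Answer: -16900040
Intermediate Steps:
l = -2561 (l = 4 - 2565 = -2561)
(l - 2369)*(R + 2683) = (-2561 - 2369)*(745 + 2683) = -4930*3428 = -16900040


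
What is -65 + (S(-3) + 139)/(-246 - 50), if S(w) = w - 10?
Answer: -9683/148 ≈ -65.426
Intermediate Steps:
S(w) = -10 + w
-65 + (S(-3) + 139)/(-246 - 50) = -65 + ((-10 - 3) + 139)/(-246 - 50) = -65 + (-13 + 139)/(-296) = -65 + 126*(-1/296) = -65 - 63/148 = -9683/148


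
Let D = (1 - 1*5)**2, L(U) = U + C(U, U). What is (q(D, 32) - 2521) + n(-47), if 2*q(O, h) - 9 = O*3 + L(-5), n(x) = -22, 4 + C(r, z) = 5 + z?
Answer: -2519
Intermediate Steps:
C(r, z) = 1 + z (C(r, z) = -4 + (5 + z) = 1 + z)
L(U) = 1 + 2*U (L(U) = U + (1 + U) = 1 + 2*U)
D = 16 (D = (1 - 5)**2 = (-4)**2 = 16)
q(O, h) = 3*O/2 (q(O, h) = 9/2 + (O*3 + (1 + 2*(-5)))/2 = 9/2 + (3*O + (1 - 10))/2 = 9/2 + (3*O - 9)/2 = 9/2 + (-9 + 3*O)/2 = 9/2 + (-9/2 + 3*O/2) = 3*O/2)
(q(D, 32) - 2521) + n(-47) = ((3/2)*16 - 2521) - 22 = (24 - 2521) - 22 = -2497 - 22 = -2519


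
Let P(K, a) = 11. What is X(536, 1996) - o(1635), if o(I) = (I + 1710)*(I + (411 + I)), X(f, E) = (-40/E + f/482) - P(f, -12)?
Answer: -1480743644282/120259 ≈ -1.2313e+7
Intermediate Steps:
X(f, E) = -11 - 40/E + f/482 (X(f, E) = (-40/E + f/482) - 1*11 = (-40/E + f*(1/482)) - 11 = (-40/E + f/482) - 11 = -11 - 40/E + f/482)
o(I) = (411 + 2*I)*(1710 + I) (o(I) = (1710 + I)*(411 + 2*I) = (411 + 2*I)*(1710 + I))
X(536, 1996) - o(1635) = (-11 - 40/1996 + (1/482)*536) - (702810 + 2*1635**2 + 3831*1635) = (-11 - 40*1/1996 + 268/241) - (702810 + 2*2673225 + 6263685) = (-11 - 10/499 + 268/241) - (702810 + 5346450 + 6263685) = -1191527/120259 - 1*12312945 = -1191527/120259 - 12312945 = -1480743644282/120259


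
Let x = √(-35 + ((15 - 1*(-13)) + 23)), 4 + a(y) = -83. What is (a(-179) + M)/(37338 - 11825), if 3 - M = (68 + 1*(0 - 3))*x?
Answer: -344/25513 ≈ -0.013483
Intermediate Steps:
a(y) = -87 (a(y) = -4 - 83 = -87)
x = 4 (x = √(-35 + ((15 + 13) + 23)) = √(-35 + (28 + 23)) = √(-35 + 51) = √16 = 4)
M = -257 (M = 3 - (68 + 1*(0 - 3))*4 = 3 - (68 + 1*(-3))*4 = 3 - (68 - 3)*4 = 3 - 65*4 = 3 - 1*260 = 3 - 260 = -257)
(a(-179) + M)/(37338 - 11825) = (-87 - 257)/(37338 - 11825) = -344/25513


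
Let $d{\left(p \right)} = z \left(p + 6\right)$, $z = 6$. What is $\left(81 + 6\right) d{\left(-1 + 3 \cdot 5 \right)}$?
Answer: $10440$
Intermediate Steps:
$d{\left(p \right)} = 36 + 6 p$ ($d{\left(p \right)} = 6 \left(p + 6\right) = 6 \left(6 + p\right) = 36 + 6 p$)
$\left(81 + 6\right) d{\left(-1 + 3 \cdot 5 \right)} = \left(81 + 6\right) \left(36 + 6 \left(-1 + 3 \cdot 5\right)\right) = 87 \left(36 + 6 \left(-1 + 15\right)\right) = 87 \left(36 + 6 \cdot 14\right) = 87 \left(36 + 84\right) = 87 \cdot 120 = 10440$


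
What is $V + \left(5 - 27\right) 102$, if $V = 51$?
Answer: $-2193$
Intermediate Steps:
$V + \left(5 - 27\right) 102 = 51 + \left(5 - 27\right) 102 = 51 - 2244 = -2193$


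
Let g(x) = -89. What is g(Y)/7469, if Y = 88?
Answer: -89/7469 ≈ -0.011916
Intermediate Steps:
g(Y)/7469 = -89/7469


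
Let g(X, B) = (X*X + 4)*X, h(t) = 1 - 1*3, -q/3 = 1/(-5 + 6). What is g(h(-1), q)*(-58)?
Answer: 928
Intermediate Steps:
q = -3 (q = -3/(-5 + 6) = -3/1 = -3*1 = -3)
h(t) = -2 (h(t) = 1 - 3 = -2)
g(X, B) = X*(4 + X²) (g(X, B) = (X² + 4)*X = (4 + X²)*X = X*(4 + X²))
g(h(-1), q)*(-58) = -2*(4 + (-2)²)*(-58) = -2*(4 + 4)*(-58) = -2*8*(-58) = -16*(-58) = 928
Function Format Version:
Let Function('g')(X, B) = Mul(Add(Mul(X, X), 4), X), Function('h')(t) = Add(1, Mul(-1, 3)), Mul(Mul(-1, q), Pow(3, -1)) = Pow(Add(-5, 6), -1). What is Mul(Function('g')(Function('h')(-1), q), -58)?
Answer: 928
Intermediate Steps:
q = -3 (q = Mul(-3, Pow(Add(-5, 6), -1)) = Mul(-3, Pow(1, -1)) = Mul(-3, 1) = -3)
Function('h')(t) = -2 (Function('h')(t) = Add(1, -3) = -2)
Function('g')(X, B) = Mul(X, Add(4, Pow(X, 2))) (Function('g')(X, B) = Mul(Add(Pow(X, 2), 4), X) = Mul(Add(4, Pow(X, 2)), X) = Mul(X, Add(4, Pow(X, 2))))
Mul(Function('g')(Function('h')(-1), q), -58) = Mul(Mul(-2, Add(4, Pow(-2, 2))), -58) = Mul(Mul(-2, Add(4, 4)), -58) = Mul(Mul(-2, 8), -58) = Mul(-16, -58) = 928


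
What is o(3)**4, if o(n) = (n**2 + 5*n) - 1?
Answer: 279841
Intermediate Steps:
o(n) = -1 + n**2 + 5*n
o(3)**4 = (-1 + 3**2 + 5*3)**4 = (-1 + 9 + 15)**4 = 23**4 = 279841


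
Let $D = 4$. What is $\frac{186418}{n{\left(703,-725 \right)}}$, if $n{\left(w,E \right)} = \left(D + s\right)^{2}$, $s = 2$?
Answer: $\frac{93209}{18} \approx 5178.3$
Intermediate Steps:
$n{\left(w,E \right)} = 36$ ($n{\left(w,E \right)} = \left(4 + 2\right)^{2} = 6^{2} = 36$)
$\frac{186418}{n{\left(703,-725 \right)}} = \frac{186418}{36} = 186418 \cdot \frac{1}{36} = \frac{93209}{18}$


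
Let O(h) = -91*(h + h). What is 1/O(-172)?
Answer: 1/31304 ≈ 3.1945e-5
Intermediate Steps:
O(h) = -182*h
1/O(-172) = 1/(-182*(-172)) = 1/31304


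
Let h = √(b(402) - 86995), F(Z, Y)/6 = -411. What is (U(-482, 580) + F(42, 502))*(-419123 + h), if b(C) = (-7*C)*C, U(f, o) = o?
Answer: 790465978 - 1886*I*√1218223 ≈ 7.9047e+8 - 2.0816e+6*I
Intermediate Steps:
F(Z, Y) = -2466 (F(Z, Y) = 6*(-411) = -2466)
b(C) = -7*C²
h = I*√1218223 (h = √(-7*402² - 86995) = √(-7*161604 - 86995) = √(-1131228 - 86995) = √(-1218223) = I*√1218223 ≈ 1103.7*I)
(U(-482, 580) + F(42, 502))*(-419123 + h) = (580 - 2466)*(-419123 + I*√1218223) = -1886*(-419123 + I*√1218223) = 790465978 - 1886*I*√1218223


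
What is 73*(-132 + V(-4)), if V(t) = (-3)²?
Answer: -8979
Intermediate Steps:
V(t) = 9
73*(-132 + V(-4)) = 73*(-132 + 9) = 73*(-123) = -8979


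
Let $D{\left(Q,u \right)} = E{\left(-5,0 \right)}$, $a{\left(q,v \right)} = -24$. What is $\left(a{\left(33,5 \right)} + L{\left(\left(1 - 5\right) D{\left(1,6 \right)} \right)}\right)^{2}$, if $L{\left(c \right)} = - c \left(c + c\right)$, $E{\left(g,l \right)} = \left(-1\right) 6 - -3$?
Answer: $97344$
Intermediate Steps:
$E{\left(g,l \right)} = -3$ ($E{\left(g,l \right)} = -6 + 3 = -3$)
$D{\left(Q,u \right)} = -3$
$L{\left(c \right)} = - 2 c^{2}$ ($L{\left(c \right)} = - c 2 c = - 2 c^{2}$)
$\left(a{\left(33,5 \right)} + L{\left(\left(1 - 5\right) D{\left(1,6 \right)} \right)}\right)^{2} = \left(-24 - 2 \left(\left(1 - 5\right) \left(-3\right)\right)^{2}\right)^{2} = \left(-24 - 2 \left(\left(-4\right) \left(-3\right)\right)^{2}\right)^{2} = \left(-24 - 2 \cdot 12^{2}\right)^{2} = \left(-24 - 288\right)^{2} = \left(-312\right)^{2} = 97344$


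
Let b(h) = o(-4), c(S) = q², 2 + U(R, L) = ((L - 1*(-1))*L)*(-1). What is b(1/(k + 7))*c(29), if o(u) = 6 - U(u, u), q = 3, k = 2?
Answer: 180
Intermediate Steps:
U(R, L) = -2 - L*(1 + L) (U(R, L) = -2 + ((L - 1*(-1))*L)*(-1) = -2 + ((L + 1)*L)*(-1) = -2 + ((1 + L)*L)*(-1) = -2 + (L*(1 + L))*(-1) = -2 - L*(1 + L))
c(S) = 9 (c(S) = 3² = 9)
o(u) = 8 + u + u² (o(u) = 6 - (-2 - u - u²) = 6 + (2 + u + u²) = 8 + u + u²)
b(h) = 20 (b(h) = 8 - 4 + (-4)² = 8 - 4 + 16 = 20)
b(1/(k + 7))*c(29) = 20*9 = 180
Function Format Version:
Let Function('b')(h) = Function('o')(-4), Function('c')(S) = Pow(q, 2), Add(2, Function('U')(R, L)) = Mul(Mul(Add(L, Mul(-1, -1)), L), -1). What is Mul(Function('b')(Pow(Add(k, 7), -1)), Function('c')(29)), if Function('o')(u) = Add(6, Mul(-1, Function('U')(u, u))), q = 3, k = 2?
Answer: 180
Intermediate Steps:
Function('U')(R, L) = Add(-2, Mul(-1, L, Add(1, L))) (Function('U')(R, L) = Add(-2, Mul(Mul(Add(L, Mul(-1, -1)), L), -1)) = Add(-2, Mul(Mul(Add(L, 1), L), -1)) = Add(-2, Mul(Mul(Add(1, L), L), -1)) = Add(-2, Mul(Mul(L, Add(1, L)), -1)) = Add(-2, Mul(-1, L, Add(1, L))))
Function('c')(S) = 9 (Function('c')(S) = Pow(3, 2) = 9)
Function('o')(u) = Add(8, u, Pow(u, 2)) (Function('o')(u) = Add(6, Mul(-1, Add(-2, Mul(-1, u), Mul(-1, Pow(u, 2))))) = Add(6, Add(2, u, Pow(u, 2))) = Add(8, u, Pow(u, 2)))
Function('b')(h) = 20 (Function('b')(h) = Add(8, -4, Pow(-4, 2)) = Add(8, -4, 16) = 20)
Mul(Function('b')(Pow(Add(k, 7), -1)), Function('c')(29)) = Mul(20, 9) = 180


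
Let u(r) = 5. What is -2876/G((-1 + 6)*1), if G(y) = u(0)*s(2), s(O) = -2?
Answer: 1438/5 ≈ 287.60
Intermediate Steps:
G(y) = -10 (G(y) = 5*(-2) = -10)
-2876/G((-1 + 6)*1) = -2876/(-10) = -2876*(-1/10) = 1438/5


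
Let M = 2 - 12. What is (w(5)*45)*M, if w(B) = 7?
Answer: -3150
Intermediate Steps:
M = -10
(w(5)*45)*M = (7*45)*(-10) = 315*(-10) = -3150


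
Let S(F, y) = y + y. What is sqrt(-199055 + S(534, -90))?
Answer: I*sqrt(199235) ≈ 446.36*I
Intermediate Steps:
S(F, y) = 2*y
sqrt(-199055 + S(534, -90)) = sqrt(-199055 + 2*(-90)) = sqrt(-199055 - 180) = sqrt(-199235) = I*sqrt(199235)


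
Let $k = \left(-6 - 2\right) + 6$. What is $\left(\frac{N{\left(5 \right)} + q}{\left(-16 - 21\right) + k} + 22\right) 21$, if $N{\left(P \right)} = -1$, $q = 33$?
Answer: $\frac{5782}{13} \approx 444.77$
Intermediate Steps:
$k = -2$ ($k = -8 + 6 = -2$)
$\left(\frac{N{\left(5 \right)} + q}{\left(-16 - 21\right) + k} + 22\right) 21 = \left(\frac{-1 + 33}{\left(-16 - 21\right) - 2} + 22\right) 21 = \left(\frac{32}{\left(-16 - 21\right) - 2} + 22\right) 21 = \left(\frac{32}{-37 - 2} + 22\right) 21 = \left(\frac{32}{-39} + 22\right) 21 = \left(32 \left(- \frac{1}{39}\right) + 22\right) 21 = \left(- \frac{32}{39} + 22\right) 21 = \frac{826}{39} \cdot 21 = \frac{5782}{13}$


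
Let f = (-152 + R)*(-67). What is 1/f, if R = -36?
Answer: 1/12596 ≈ 7.9390e-5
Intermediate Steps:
f = 12596 (f = (-152 - 36)*(-67) = -188*(-67) = 12596)
1/f = 1/12596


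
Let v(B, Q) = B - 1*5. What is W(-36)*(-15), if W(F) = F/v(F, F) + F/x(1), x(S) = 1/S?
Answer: 21600/41 ≈ 526.83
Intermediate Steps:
v(B, Q) = -5 + B (v(B, Q) = B - 5 = -5 + B)
W(F) = F + F/(-5 + F) (W(F) = F/(-5 + F) + F/(1/1) = F/(-5 + F) + F/1 = F/(-5 + F) + F*1 = F/(-5 + F) + F = F + F/(-5 + F))
W(-36)*(-15) = -36*(-4 - 36)/(-5 - 36)*(-15) = -36*(-40)/(-41)*(-15) = -36*(-1/41)*(-40)*(-15) = -1440/41*(-15) = 21600/41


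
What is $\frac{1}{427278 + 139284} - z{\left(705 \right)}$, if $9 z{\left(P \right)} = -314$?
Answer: $\frac{59300159}{1699686} \approx 34.889$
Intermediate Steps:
$z{\left(P \right)} = - \frac{314}{9}$ ($z{\left(P \right)} = \frac{1}{9} \left(-314\right) = - \frac{314}{9}$)
$\frac{1}{427278 + 139284} - z{\left(705 \right)} = \frac{1}{427278 + 139284} - - \frac{314}{9} = \frac{1}{566562} + \frac{314}{9} = \frac{59300159}{1699686}$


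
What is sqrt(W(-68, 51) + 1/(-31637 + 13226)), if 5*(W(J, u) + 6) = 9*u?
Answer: sqrt(2014070070)/4845 ≈ 9.2628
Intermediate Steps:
W(J, u) = -6 + 9*u/5 (W(J, u) = -6 + (9*u)/5 = -6 + 9*u/5)
sqrt(W(-68, 51) + 1/(-31637 + 13226)) = sqrt((-6 + (9/5)*51) + 1/(-31637 + 13226)) = sqrt((-6 + 459/5) + 1/(-18411)) = sqrt(429/5 - 1/18411) = sqrt(7898314/92055) = sqrt(2014070070)/4845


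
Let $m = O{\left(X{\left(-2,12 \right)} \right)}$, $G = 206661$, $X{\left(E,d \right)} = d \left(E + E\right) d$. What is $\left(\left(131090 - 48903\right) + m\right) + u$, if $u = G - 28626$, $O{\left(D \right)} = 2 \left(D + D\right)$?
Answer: $257918$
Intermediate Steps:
$X{\left(E,d \right)} = 2 E d^{2}$ ($X{\left(E,d \right)} = d 2 E d = 2 E d d = 2 E d^{2}$)
$O{\left(D \right)} = 4 D$ ($O{\left(D \right)} = 2 \cdot 2 D = 4 D$)
$u = 178035$ ($u = 206661 - 28626 = 178035$)
$m = -2304$ ($m = 4 \cdot 2 \left(-2\right) 12^{2} = 4 \cdot 2 \left(-2\right) 144 = 4 \left(-576\right) = -2304$)
$\left(\left(131090 - 48903\right) + m\right) + u = \left(\left(131090 - 48903\right) - 2304\right) + 178035 = \left(82187 - 2304\right) + 178035 = 79883 + 178035 = 257918$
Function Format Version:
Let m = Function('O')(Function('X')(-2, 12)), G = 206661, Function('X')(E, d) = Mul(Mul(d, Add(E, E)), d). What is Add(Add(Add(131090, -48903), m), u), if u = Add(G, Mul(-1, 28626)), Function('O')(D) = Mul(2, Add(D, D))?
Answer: 257918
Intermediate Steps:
Function('X')(E, d) = Mul(2, E, Pow(d, 2)) (Function('X')(E, d) = Mul(Mul(d, Mul(2, E)), d) = Mul(Mul(2, E, d), d) = Mul(2, E, Pow(d, 2)))
Function('O')(D) = Mul(4, D) (Function('O')(D) = Mul(2, Mul(2, D)) = Mul(4, D))
u = 178035 (u = Add(206661, Mul(-1, 28626)) = Add(206661, -28626) = 178035)
m = -2304 (m = Mul(4, Mul(2, -2, Pow(12, 2))) = Mul(4, Mul(2, -2, 144)) = Mul(4, -576) = -2304)
Add(Add(Add(131090, -48903), m), u) = Add(Add(Add(131090, -48903), -2304), 178035) = Add(Add(82187, -2304), 178035) = Add(79883, 178035) = 257918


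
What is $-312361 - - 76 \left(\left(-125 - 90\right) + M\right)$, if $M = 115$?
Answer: $-319961$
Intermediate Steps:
$-312361 - - 76 \left(\left(-125 - 90\right) + M\right) = -312361 - - 76 \left(\left(-125 - 90\right) + 115\right) = -312361 - - 76 \left(-215 + 115\right) = -312361 - \left(-76\right) \left(-100\right) = -312361 - 7600 = -319961$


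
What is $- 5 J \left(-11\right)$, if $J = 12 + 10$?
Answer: $1210$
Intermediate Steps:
$J = 22$
$- 5 J \left(-11\right) = \left(-5\right) 22 \left(-11\right) = \left(-110\right) \left(-11\right) = 1210$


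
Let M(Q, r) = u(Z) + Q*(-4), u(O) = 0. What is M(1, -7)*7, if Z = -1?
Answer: -28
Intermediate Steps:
M(Q, r) = -4*Q (M(Q, r) = 0 + Q*(-4) = 0 - 4*Q = -4*Q)
M(1, -7)*7 = -4*1*7 = -4*7 = -28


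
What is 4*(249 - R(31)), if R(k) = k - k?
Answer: 996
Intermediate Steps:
R(k) = 0
4*(249 - R(31)) = 4*(249 - 1*0) = 4*(249 + 0) = 4*249 = 996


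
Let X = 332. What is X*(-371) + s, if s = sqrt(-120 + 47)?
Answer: -123172 + I*sqrt(73) ≈ -1.2317e+5 + 8.544*I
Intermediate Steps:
s = I*sqrt(73) (s = sqrt(-73) = I*sqrt(73) ≈ 8.544*I)
X*(-371) + s = 332*(-371) + I*sqrt(73) = -123172 + I*sqrt(73)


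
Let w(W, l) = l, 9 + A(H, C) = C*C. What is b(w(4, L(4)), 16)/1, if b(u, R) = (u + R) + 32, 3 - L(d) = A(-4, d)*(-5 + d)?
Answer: 58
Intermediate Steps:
A(H, C) = -9 + C**2 (A(H, C) = -9 + C*C = -9 + C**2)
L(d) = 3 - (-9 + d**2)*(-5 + d)
b(u, R) = 32 + R + u (b(u, R) = (R + u) + 32 = 32 + R + u)
b(w(4, L(4)), 16)/1 = (32 + 16 + (-42 + 5*4**2 - 1*4*(-9 + 4**2)))/1 = (32 + 16 + (-42 + 5*16 - 1*4*(-9 + 16)))*1 = (32 + 16 + (-42 + 80 - 1*4*7))*1 = (32 + 16 + (-42 + 80 - 28))*1 = (32 + 16 + 10)*1 = 58*1 = 58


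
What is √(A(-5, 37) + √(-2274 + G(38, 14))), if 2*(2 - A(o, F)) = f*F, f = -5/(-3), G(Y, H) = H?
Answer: √(-1038 + 72*I*√565)/6 ≈ 3.6583 + 6.4974*I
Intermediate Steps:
f = 5/3 (f = -5*(-⅓) = 5/3 ≈ 1.6667)
A(o, F) = 2 - 5*F/6
√(A(-5, 37) + √(-2274 + G(38, 14))) = √((2 - ⅚*37) + √(-2274 + 14)) = √((2 - 185/6) + √(-2260)) = √(-173/6 + 2*I*√565)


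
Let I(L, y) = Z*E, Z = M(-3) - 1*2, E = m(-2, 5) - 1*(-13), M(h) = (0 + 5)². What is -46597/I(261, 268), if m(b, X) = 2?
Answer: -46597/345 ≈ -135.06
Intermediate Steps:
M(h) = 25 (M(h) = 5² = 25)
E = 15 (E = 2 - 1*(-13) = 2 + 13 = 15)
Z = 23 (Z = 25 - 1*2 = 25 - 2 = 23)
I(L, y) = 345 (I(L, y) = 23*15 = 345)
-46597/I(261, 268) = -46597/345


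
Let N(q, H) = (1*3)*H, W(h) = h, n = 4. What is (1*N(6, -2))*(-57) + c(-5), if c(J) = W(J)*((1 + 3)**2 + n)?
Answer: 242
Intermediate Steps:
N(q, H) = 3*H
c(J) = 20*J (c(J) = J*((1 + 3)**2 + 4) = J*(4**2 + 4) = J*(16 + 4) = J*20 = 20*J)
(1*N(6, -2))*(-57) + c(-5) = (1*(3*(-2)))*(-57) + 20*(-5) = (1*(-6))*(-57) - 100 = -6*(-57) - 100 = 342 - 100 = 242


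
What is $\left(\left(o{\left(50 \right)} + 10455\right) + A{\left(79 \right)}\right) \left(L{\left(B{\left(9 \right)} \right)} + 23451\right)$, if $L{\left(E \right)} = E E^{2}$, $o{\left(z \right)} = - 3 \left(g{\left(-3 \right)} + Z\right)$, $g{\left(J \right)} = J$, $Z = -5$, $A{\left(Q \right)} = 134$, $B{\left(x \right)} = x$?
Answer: $256622340$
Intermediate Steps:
$o{\left(z \right)} = 24$ ($o{\left(z \right)} = - 3 \left(-3 - 5\right) = \left(-3\right) \left(-8\right) = 24$)
$L{\left(E \right)} = E^{3}$
$\left(\left(o{\left(50 \right)} + 10455\right) + A{\left(79 \right)}\right) \left(L{\left(B{\left(9 \right)} \right)} + 23451\right) = \left(\left(24 + 10455\right) + 134\right) \left(9^{3} + 23451\right) = \left(10479 + 134\right) \left(729 + 23451\right) = 10613 \cdot 24180 = 256622340$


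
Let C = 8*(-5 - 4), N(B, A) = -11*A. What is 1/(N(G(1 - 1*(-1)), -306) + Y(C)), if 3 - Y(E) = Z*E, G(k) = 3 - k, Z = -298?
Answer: -1/18087 ≈ -5.5288e-5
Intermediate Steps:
C = -72 (C = 8*(-9) = -72)
Y(E) = 3 + 298*E (Y(E) = 3 - (-298)*E = 3 + 298*E)
1/(N(G(1 - 1*(-1)), -306) + Y(C)) = 1/(-11*(-306) + (3 + 298*(-72))) = 1/(3366 + (3 - 21456)) = 1/(3366 - 21453) = 1/(-18087) = -1/18087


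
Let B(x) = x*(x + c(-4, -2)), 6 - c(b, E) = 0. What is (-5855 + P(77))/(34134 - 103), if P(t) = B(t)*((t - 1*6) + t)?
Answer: 940013/34031 ≈ 27.622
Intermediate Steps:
c(b, E) = 6 (c(b, E) = 6 - 1*0 = 6 + 0 = 6)
B(x) = x*(6 + x) (B(x) = x*(x + 6) = x*(6 + x))
P(t) = t*(-6 + 2*t)*(6 + t) (P(t) = (t*(6 + t))*((t - 1*6) + t) = (t*(6 + t))*((t - 6) + t) = (t*(6 + t))*((-6 + t) + t) = (t*(6 + t))*(-6 + 2*t) = t*(-6 + 2*t)*(6 + t))
(-5855 + P(77))/(34134 - 103) = (-5855 + 2*77*(-3 + 77)*(6 + 77))/(34134 - 103) = (-5855 + 2*77*74*83)/34031 = (-5855 + 945868)*(1/34031) = 940013*(1/34031) = 940013/34031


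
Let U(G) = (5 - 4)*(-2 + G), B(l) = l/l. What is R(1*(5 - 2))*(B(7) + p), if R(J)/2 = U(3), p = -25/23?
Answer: -4/23 ≈ -0.17391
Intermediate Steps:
B(l) = 1
U(G) = -2 + G (U(G) = 1*(-2 + G) = -2 + G)
p = -25/23 (p = -25*1/23 = -25/23 ≈ -1.0870)
R(J) = 2 (R(J) = 2*(-2 + 3) = 2*1 = 2)
R(1*(5 - 2))*(B(7) + p) = 2*(1 - 25/23) = 2*(-2/23) = -4/23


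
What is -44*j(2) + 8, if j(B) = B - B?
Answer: 8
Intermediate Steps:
j(B) = 0
-44*j(2) + 8 = -44*0 + 8 = 0 + 8 = 8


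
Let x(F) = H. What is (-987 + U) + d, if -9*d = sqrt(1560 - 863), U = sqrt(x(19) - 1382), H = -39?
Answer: -987 - sqrt(697)/9 + 7*I*sqrt(29) ≈ -989.93 + 37.696*I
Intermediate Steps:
x(F) = -39
U = 7*I*sqrt(29) (U = sqrt(-39 - 1382) = sqrt(-1421) = 7*I*sqrt(29) ≈ 37.696*I)
d = -sqrt(697)/9 (d = -sqrt(1560 - 863)/9 = -sqrt(697)/9 ≈ -2.9334)
(-987 + U) + d = (-987 + 7*I*sqrt(29)) - sqrt(697)/9 = -987 - sqrt(697)/9 + 7*I*sqrt(29)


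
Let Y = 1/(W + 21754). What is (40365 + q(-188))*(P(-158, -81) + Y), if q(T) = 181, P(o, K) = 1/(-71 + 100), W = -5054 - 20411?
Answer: 149290372/107619 ≈ 1387.2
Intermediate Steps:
W = -25465
Y = -1/3711 (Y = 1/(-25465 + 21754) = 1/(-3711) = -1/3711 ≈ -0.00026947)
P(o, K) = 1/29
(40365 + q(-188))*(P(-158, -81) + Y) = (40365 + 181)*(1/29 - 1/3711) = 40546*(3682/107619) = 149290372/107619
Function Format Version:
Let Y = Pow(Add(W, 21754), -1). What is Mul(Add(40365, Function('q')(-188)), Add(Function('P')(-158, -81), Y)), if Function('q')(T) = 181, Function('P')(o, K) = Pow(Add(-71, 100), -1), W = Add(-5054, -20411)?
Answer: Rational(149290372, 107619) ≈ 1387.2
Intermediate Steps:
W = -25465
Y = Rational(-1, 3711) (Y = Pow(Add(-25465, 21754), -1) = Pow(-3711, -1) = Rational(-1, 3711) ≈ -0.00026947)
Function('P')(o, K) = Rational(1, 29) (Function('P')(o, K) = Pow(29, -1) = Rational(1, 29))
Mul(Add(40365, Function('q')(-188)), Add(Function('P')(-158, -81), Y)) = Mul(Add(40365, 181), Add(Rational(1, 29), Rational(-1, 3711))) = Mul(40546, Rational(3682, 107619)) = Rational(149290372, 107619)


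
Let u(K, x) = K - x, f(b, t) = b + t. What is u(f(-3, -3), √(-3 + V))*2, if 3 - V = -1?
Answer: -14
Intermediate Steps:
V = 4 (V = 3 - 1*(-1) = 3 + 1 = 4)
u(f(-3, -3), √(-3 + V))*2 = ((-3 - 3) - √(-3 + 4))*2 = (-6 - √1)*2 = (-6 - 1*1)*2 = (-6 - 1)*2 = -7*2 = -14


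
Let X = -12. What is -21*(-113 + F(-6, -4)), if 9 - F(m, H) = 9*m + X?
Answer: 798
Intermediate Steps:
F(m, H) = 21 - 9*m (F(m, H) = 9 - (9*m - 12) = 9 - (-12 + 9*m) = 9 + (12 - 9*m) = 21 - 9*m)
-21*(-113 + F(-6, -4)) = -21*(-113 + (21 - 9*(-6))) = -21*(-113 + (21 + 54)) = -21*(-113 + 75) = -21*(-38) = 798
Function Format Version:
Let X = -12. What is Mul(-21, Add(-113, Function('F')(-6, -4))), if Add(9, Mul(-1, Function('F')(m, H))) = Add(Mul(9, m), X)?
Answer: 798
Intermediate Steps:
Function('F')(m, H) = Add(21, Mul(-9, m)) (Function('F')(m, H) = Add(9, Mul(-1, Add(Mul(9, m), -12))) = Add(9, Mul(-1, Add(-12, Mul(9, m)))) = Add(9, Add(12, Mul(-9, m))) = Add(21, Mul(-9, m)))
Mul(-21, Add(-113, Function('F')(-6, -4))) = Mul(-21, Add(-113, Add(21, Mul(-9, -6)))) = Mul(-21, Add(-113, Add(21, 54))) = Mul(-21, Add(-113, 75)) = Mul(-21, -38) = 798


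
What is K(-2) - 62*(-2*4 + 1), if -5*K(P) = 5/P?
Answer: 869/2 ≈ 434.50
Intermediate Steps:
K(P) = -1/P
K(-2) - 62*(-2*4 + 1) = -1/(-2) - 62*(-2*4 + 1) = -1*(-½) - 62*(-8 + 1) = ½ - 62*(-7) = ½ + 434 = 869/2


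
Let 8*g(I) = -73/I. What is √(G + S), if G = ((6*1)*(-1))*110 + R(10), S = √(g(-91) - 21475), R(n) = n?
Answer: √(-21530600 + 91*I*√2845338314)/182 ≈ 2.8561 + 25.655*I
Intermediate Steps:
g(I) = -73/(8*I) (g(I) = (-73/I)/8 = -73/(8*I))
S = I*√2845338314/364 (S = √(-73/8/(-91) - 21475) = √(-73/8*(-1/91) - 21475) = √(73/728 - 21475) = √(-15633727/728) = I*√2845338314/364 ≈ 146.54*I)
G = -650 (G = ((6*1)*(-1))*110 + 10 = (6*(-1))*110 + 10 = -6*110 + 10 = -660 + 10 = -650)
√(G + S) = √(-650 + I*√2845338314/364)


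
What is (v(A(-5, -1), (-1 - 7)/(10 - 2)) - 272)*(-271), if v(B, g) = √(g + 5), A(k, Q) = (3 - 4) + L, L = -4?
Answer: 73170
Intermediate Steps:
A(k, Q) = -5 (A(k, Q) = (3 - 4) - 4 = -1 - 4 = -5)
v(B, g) = √(5 + g)
(v(A(-5, -1), (-1 - 7)/(10 - 2)) - 272)*(-271) = (√(5 + (-1 - 7)/(10 - 2)) - 272)*(-271) = (√(5 - 8/8) - 272)*(-271) = (√(5 - 8*⅛) - 272)*(-271) = (√(5 - 1) - 272)*(-271) = (√4 - 272)*(-271) = (2 - 272)*(-271) = -270*(-271) = 73170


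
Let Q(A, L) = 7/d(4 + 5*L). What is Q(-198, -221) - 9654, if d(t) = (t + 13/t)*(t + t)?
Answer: -23405427905/2424428 ≈ -9654.0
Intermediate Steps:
d(t) = 2*t*(t + 13/t) (d(t) = (t + 13/t)*(2*t) = 2*t*(t + 13/t))
Q(A, L) = 7/(26 + 2*(4 + 5*L)**2)
Q(-198, -221) - 9654 = 7/(2*(13 + (4 + 5*(-221))**2)) - 9654 = 7/(2*(13 + (4 - 1105)**2)) - 9654 = 7/(2*(13 + (-1101)**2)) - 9654 = 7/(2*(13 + 1212201)) - 9654 = (7/2)/1212214 - 9654 = (7/2)*(1/1212214) - 9654 = 7/2424428 - 9654 = -23405427905/2424428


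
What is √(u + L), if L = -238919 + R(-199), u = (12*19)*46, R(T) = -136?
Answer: I*√228567 ≈ 478.09*I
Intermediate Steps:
u = 10488 (u = 228*46 = 10488)
L = -239055 (L = -238919 - 136 = -239055)
√(u + L) = √(10488 - 239055) = √(-228567) = I*√228567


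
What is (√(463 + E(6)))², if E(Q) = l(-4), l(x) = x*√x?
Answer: 463 - 8*I ≈ 463.0 - 8.0*I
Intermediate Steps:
l(x) = x^(3/2)
E(Q) = -8*I (E(Q) = (-4)^(3/2) = -8*I)
(√(463 + E(6)))² = (√(463 - 8*I))² = 463 - 8*I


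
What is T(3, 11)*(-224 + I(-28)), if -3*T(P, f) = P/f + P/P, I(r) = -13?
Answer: 1106/11 ≈ 100.55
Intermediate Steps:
T(P, f) = -1/3 - P/(3*f) (T(P, f) = -(P/f + P/P)/3 = -(P/f + 1)/3 = -(1 + P/f)/3 = -1/3 - P/(3*f))
T(3, 11)*(-224 + I(-28)) = ((1/3)*(-1*3 - 1*11)/11)*(-224 - 13) = ((1/3)*(1/11)*(-3 - 11))*(-237) = ((1/3)*(1/11)*(-14))*(-237) = -14/33*(-237) = 1106/11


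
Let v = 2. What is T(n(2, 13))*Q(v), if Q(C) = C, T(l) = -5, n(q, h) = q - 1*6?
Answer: -10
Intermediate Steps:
n(q, h) = -6 + q (n(q, h) = q - 6 = -6 + q)
T(n(2, 13))*Q(v) = -5*2 = -10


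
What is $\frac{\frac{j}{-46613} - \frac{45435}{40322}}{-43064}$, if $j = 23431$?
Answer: $\frac{3062646437}{80940053478704} \approx 3.7838 \cdot 10^{-5}$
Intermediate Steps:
$\frac{\frac{j}{-46613} - \frac{45435}{40322}}{-43064} = \frac{\frac{23431}{-46613} - \frac{45435}{40322}}{-43064} = \left(23431 \left(- \frac{1}{46613}\right) - \frac{45435}{40322}\right) \left(- \frac{1}{43064}\right) = \left(- \frac{23431}{46613} - \frac{45435}{40322}\right) \left(- \frac{1}{43064}\right) = \left(- \frac{3062646437}{1879529386}\right) \left(- \frac{1}{43064}\right) = \frac{3062646437}{80940053478704}$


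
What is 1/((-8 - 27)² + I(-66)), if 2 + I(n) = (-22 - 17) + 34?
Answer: 1/1218 ≈ 0.00082102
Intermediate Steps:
I(n) = -7 (I(n) = -2 + ((-22 - 17) + 34) = -2 + (-39 + 34) = -2 - 5 = -7)
1/((-8 - 27)² + I(-66)) = 1/((-8 - 27)² - 7) = 1/((-35)² - 7) = 1/(1225 - 7) = 1/1218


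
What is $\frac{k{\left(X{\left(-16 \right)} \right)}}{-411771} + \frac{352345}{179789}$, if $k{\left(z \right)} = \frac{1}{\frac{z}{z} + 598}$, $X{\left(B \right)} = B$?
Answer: $\frac{86906186164216}{44345105895081} \approx 1.9598$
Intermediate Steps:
$k{\left(z \right)} = \frac{1}{599}$ ($k{\left(z \right)} = \frac{1}{1 + 598} = \frac{1}{599}$)
$\frac{k{\left(X{\left(-16 \right)} \right)}}{-411771} + \frac{352345}{179789} = \frac{1}{599 \left(-411771\right)} + \frac{352345}{179789} = \frac{1}{599} \left(- \frac{1}{411771}\right) + 352345 \cdot \frac{1}{179789} = - \frac{1}{246650829} + \frac{352345}{179789} = \frac{86906186164216}{44345105895081}$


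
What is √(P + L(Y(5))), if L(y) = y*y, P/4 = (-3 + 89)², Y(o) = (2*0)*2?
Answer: 172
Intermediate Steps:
Y(o) = 0 (Y(o) = 0*2 = 0)
P = 29584 (P = 4*(-3 + 89)² = 4*86² = 4*7396 = 29584)
L(y) = y²
√(P + L(Y(5))) = √(29584 + 0²) = √(29584 + 0) = √29584 = 172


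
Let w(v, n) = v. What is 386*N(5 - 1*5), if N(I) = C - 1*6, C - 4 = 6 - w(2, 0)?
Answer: 772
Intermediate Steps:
C = 8 (C = 4 + (6 - 1*2) = 4 + (6 - 2) = 4 + 4 = 8)
N(I) = 2 (N(I) = 8 - 1*6 = 8 - 6 = 2)
386*N(5 - 1*5) = 386*2 = 772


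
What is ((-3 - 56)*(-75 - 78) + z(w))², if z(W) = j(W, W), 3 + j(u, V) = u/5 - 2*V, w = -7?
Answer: 2041503489/25 ≈ 8.1660e+7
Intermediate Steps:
j(u, V) = -3 - 2*V + u/5 (j(u, V) = -3 + (u/5 - 2*V) = -3 + (-2*V + u/5) = -3 - 2*V + u/5)
z(W) = -3 - 9*W/5 (z(W) = -3 - 2*W + W/5 = -3 - 9*W/5)
((-3 - 56)*(-75 - 78) + z(w))² = ((-3 - 56)*(-75 - 78) + (-3 - 9/5*(-7)))² = (-59*(-153) + (-3 + 63/5))² = (9027 + 48/5)² = (45183/5)² = 2041503489/25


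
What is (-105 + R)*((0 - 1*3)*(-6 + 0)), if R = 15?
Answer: -1620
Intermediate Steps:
(-105 + R)*((0 - 1*3)*(-6 + 0)) = (-105 + 15)*((0 - 1*3)*(-6 + 0)) = -90*(0 - 3)*(-6) = -(-270)*(-6) = -90*18 = -1620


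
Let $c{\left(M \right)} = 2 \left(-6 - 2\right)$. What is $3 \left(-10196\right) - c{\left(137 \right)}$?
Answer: $-30572$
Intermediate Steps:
$c{\left(M \right)} = -16$ ($c{\left(M \right)} = 2 \left(-8\right) = -16$)
$3 \left(-10196\right) - c{\left(137 \right)} = 3 \left(-10196\right) - -16 = -30588 + 16 = -30572$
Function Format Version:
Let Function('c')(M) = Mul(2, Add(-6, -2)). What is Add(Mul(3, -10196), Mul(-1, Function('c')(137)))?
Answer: -30572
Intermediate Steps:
Function('c')(M) = -16 (Function('c')(M) = Mul(2, -8) = -16)
Add(Mul(3, -10196), Mul(-1, Function('c')(137))) = Add(Mul(3, -10196), Mul(-1, -16)) = Add(-30588, 16) = -30572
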